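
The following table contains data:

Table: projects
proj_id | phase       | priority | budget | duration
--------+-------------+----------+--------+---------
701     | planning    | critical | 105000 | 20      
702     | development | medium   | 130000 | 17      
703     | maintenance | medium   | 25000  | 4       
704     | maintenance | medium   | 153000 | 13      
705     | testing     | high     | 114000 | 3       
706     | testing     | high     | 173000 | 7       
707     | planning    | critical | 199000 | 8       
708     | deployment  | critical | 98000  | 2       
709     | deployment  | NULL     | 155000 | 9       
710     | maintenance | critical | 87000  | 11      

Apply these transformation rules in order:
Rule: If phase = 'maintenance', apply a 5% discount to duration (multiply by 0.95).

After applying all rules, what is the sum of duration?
92.6

Step 1: Records with phase = 'maintenance' have total duration = 28
Step 2: Apply multiplier: 28 × 0.95 = 26.6
Step 3: Other records total: 66
Step 4: Final sum = 26.6 + 66 = 92.6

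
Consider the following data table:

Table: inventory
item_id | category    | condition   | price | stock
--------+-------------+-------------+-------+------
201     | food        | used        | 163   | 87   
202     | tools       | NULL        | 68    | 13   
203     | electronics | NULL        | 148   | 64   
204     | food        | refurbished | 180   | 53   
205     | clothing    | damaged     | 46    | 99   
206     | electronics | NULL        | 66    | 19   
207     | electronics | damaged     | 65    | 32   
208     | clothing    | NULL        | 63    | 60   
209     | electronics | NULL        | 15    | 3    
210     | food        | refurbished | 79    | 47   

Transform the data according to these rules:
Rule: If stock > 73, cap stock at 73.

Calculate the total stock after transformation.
437

Step 1: 2 records have stock > 73
Step 2: These records originally summed to 186
Step 3: After capping: 2 × 73 = 146
Step 4: Unaffected records sum: 291
Step 5: Final sum = 146 + 291 = 437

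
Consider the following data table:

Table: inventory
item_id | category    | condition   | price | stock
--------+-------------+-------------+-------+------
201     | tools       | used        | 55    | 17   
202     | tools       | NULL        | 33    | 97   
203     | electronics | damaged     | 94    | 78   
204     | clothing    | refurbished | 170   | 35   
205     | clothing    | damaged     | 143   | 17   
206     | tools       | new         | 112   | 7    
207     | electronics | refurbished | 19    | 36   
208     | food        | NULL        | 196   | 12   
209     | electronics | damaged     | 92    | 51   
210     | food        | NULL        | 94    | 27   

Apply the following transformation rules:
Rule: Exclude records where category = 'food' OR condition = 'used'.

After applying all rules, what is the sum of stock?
321

Step 1: Find records where category = 'food' OR condition = 'used'
Step 2: 3 records match, summing to 56
Step 3: Original sum: 377
Step 4: Remaining sum = 377 - 56 = 321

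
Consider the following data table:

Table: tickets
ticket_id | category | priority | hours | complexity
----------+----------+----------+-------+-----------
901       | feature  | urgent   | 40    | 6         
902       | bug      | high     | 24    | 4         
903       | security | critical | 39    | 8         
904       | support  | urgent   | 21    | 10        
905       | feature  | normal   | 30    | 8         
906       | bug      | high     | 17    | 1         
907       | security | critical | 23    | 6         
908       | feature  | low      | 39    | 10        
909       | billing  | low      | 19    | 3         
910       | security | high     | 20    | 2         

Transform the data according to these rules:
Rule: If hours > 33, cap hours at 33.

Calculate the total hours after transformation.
253

Step 1: 3 records have hours > 33
Step 2: These records originally summed to 118
Step 3: After capping: 3 × 33 = 99
Step 4: Unaffected records sum: 154
Step 5: Final sum = 99 + 154 = 253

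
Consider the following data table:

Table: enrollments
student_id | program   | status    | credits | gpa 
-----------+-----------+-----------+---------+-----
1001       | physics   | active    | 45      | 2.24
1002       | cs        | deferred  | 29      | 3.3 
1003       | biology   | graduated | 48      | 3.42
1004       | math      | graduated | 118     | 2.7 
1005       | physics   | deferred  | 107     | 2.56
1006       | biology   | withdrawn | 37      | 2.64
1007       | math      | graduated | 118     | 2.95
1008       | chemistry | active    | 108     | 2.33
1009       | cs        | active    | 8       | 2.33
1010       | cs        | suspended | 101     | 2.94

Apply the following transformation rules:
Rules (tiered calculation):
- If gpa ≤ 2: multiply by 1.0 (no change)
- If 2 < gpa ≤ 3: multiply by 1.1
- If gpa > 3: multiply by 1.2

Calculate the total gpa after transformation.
30.82

Step 1: Tier 1 (gpa ≤ 2): 0 records, sum = 0 × 1.0 = 0.0
Step 2: Tier 2 (2 < gpa ≤ 3): 8 records, sum = 20.69 × 1.1 = 22.76
Step 3: Tier 3 (gpa > 3): 2 records, sum = 6.72 × 1.2 = 8.06
Step 4: Final sum = 0.0 + 22.76 + 8.06 = 30.82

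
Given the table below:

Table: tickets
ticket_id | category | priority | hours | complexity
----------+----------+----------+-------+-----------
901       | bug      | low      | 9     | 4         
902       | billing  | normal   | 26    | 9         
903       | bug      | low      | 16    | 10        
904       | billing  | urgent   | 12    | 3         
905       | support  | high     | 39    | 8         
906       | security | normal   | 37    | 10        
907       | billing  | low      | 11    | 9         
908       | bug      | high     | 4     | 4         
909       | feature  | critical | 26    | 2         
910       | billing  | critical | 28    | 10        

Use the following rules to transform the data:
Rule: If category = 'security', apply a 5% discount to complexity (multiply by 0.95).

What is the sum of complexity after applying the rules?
68.5

Step 1: Records with category = 'security' have total complexity = 10
Step 2: Apply multiplier: 10 × 0.95 = 9.5
Step 3: Other records total: 59
Step 4: Final sum = 9.5 + 59 = 68.5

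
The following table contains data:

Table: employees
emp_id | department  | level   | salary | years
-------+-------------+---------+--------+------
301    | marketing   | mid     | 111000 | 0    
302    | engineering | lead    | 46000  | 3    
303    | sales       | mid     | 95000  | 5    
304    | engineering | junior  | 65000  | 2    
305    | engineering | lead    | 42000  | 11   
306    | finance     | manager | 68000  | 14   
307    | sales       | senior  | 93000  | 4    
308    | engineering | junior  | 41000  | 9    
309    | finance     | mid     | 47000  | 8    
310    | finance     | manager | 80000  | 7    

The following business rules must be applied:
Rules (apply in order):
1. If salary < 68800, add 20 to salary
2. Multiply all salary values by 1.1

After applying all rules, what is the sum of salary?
756932.0

Step 1: Apply Rule 1 - Add 20 to records with salary < 68800
  - 6 records affected: 309000 + (6 × 20) = 309120
  - Unaffected records: 379000
  - Sum after Rule 1: 688120
Step 2: Apply Rule 2 - Multiply all by 1.1
  - 688120 × 1.1 = 756932.0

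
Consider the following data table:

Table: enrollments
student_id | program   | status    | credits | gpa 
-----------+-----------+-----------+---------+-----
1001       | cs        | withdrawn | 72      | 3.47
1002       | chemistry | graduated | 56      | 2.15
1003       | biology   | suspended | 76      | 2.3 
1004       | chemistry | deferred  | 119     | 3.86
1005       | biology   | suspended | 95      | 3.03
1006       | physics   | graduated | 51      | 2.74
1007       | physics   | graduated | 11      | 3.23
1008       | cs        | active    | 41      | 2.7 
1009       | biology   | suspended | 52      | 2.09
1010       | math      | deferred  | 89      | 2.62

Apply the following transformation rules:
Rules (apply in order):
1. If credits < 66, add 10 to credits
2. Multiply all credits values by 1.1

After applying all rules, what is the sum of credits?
783.2

Step 1: Apply Rule 1 - Add 10 to records with credits < 66
  - 5 records affected: 211 + (5 × 10) = 261
  - Unaffected records: 451
  - Sum after Rule 1: 712
Step 2: Apply Rule 2 - Multiply all by 1.1
  - 712 × 1.1 = 783.2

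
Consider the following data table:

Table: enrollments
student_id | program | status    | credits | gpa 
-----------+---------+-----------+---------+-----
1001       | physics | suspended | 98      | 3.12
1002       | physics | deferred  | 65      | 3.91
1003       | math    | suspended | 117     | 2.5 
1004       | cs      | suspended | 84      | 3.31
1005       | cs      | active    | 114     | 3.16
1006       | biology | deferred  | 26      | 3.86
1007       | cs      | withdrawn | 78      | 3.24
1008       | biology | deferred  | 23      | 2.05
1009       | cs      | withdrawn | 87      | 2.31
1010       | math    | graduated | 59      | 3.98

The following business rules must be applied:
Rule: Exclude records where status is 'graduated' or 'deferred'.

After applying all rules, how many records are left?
6

Step 1: Count records to exclude
  - 1 (graduated) + 3 (deferred) = 4 records
Step 2: Total records: 10
Step 3: Remaining = 10 - 4 = 6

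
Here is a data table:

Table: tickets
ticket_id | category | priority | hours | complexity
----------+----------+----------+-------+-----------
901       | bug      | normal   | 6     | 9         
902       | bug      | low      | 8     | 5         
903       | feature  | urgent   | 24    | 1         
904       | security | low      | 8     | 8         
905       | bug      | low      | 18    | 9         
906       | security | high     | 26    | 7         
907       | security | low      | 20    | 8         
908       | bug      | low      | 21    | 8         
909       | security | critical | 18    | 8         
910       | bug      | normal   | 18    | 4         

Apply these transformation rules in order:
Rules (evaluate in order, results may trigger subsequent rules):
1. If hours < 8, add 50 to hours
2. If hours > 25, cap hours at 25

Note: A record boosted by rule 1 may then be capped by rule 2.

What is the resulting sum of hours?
185

Step 1: Apply rule 1 to records with hours < 8
  - 1 records get bonus of 50
  - Of these, 1 records then exceed 25 and get capped
Step 2: Apply rule 2 to records with hours > 25
  - 1 records (original) are capped
Step 3: Calculate final sum = 185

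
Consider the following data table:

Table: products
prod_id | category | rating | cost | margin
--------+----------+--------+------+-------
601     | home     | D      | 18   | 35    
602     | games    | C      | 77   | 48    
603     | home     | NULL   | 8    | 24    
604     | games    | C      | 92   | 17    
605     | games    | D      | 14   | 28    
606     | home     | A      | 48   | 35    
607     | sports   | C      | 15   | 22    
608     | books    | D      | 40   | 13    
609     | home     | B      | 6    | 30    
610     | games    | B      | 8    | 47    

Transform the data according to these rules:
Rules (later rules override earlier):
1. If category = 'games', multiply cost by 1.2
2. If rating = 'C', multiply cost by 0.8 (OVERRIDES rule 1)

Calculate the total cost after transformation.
293.6

Step 1: Rule 2 takes priority for records with rating = 'C'
  - 3 records: 184 × 0.8 = 147.2
Step 2: Rule 1 applies to remaining records with category = 'games'
  - 2 records: 22 × 1.2 = 26.4
Step 3: Other records unchanged: 120
Step 4: Final sum = 147.2 + 26.4 + 120 = 293.6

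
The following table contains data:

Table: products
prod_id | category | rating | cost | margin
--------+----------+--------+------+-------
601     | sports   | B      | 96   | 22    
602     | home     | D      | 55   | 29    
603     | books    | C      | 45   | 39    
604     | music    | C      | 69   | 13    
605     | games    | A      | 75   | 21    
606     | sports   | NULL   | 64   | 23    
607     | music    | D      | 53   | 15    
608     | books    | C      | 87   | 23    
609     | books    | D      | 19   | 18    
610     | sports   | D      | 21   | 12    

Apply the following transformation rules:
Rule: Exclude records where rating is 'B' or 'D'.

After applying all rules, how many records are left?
5

Step 1: Count records to exclude
  - 1 (B) + 4 (D) = 5 records
Step 2: Total records: 10
Step 3: Remaining = 10 - 5 = 5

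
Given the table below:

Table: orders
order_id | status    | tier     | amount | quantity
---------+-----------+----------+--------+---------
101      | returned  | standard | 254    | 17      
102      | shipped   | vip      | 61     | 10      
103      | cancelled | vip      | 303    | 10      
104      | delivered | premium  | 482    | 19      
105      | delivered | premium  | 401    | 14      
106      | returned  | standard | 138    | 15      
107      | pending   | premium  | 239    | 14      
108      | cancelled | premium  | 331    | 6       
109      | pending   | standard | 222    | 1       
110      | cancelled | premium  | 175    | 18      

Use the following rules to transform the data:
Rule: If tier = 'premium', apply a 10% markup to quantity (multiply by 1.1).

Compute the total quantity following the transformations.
131.1

Step 1: Records with tier = 'premium' have total quantity = 71
Step 2: Apply multiplier: 71 × 1.1 = 78.1
Step 3: Other records total: 53
Step 4: Final sum = 78.1 + 53 = 131.1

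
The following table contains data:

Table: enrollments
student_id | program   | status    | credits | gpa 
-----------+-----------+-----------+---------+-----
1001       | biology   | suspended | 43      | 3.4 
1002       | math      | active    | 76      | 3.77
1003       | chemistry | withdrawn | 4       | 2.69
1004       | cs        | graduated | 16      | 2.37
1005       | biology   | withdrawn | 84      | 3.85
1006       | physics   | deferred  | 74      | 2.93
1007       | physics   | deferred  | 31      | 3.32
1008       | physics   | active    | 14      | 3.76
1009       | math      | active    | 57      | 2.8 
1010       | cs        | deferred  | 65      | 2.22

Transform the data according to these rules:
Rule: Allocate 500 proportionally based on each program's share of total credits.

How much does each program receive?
biology: 136.85, chemistry: 4.31, cs: 87.28, math: 143.32, physics: 128.23

Step 1: Calculate total credits = 464
Step 2: Calculate each program's proportion:
  biology: 127/464 = 27.37% → 136.85
  chemistry: 4/464 = 0.86% → 4.31
  cs: 81/464 = 17.46% → 87.28
  math: 133/464 = 28.66% → 143.32
  physics: 119/464 = 25.65% → 128.23
Step 3: Verify: sum of allocations ≈ 500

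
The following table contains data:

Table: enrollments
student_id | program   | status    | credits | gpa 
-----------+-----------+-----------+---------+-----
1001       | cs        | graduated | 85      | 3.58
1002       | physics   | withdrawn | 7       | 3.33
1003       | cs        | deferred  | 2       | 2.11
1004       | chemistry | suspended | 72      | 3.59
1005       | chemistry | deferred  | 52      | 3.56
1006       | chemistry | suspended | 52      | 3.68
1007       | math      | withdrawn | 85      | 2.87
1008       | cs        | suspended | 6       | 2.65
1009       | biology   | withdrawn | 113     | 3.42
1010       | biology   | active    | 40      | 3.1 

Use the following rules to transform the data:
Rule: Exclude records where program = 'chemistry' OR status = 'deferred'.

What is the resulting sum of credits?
336

Step 1: Find records where program = 'chemistry' OR status = 'deferred'
Step 2: 4 records match, summing to 178
Step 3: Original sum: 514
Step 4: Remaining sum = 514 - 178 = 336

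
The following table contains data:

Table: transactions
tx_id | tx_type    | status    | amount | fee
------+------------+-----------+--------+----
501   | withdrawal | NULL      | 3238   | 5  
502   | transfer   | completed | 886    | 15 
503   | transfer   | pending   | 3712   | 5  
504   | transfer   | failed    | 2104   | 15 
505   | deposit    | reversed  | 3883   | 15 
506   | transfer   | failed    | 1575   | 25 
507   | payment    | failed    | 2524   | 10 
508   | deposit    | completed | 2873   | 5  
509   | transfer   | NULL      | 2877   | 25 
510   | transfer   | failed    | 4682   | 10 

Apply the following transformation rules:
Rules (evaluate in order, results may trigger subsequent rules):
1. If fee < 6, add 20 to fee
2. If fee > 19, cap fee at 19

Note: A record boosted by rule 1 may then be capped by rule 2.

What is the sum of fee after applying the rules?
160

Step 1: Apply rule 1 to records with fee < 6
  - 3 records get bonus of 20
  - Of these, 3 records then exceed 19 and get capped
Step 2: Apply rule 2 to records with fee > 19
  - 2 records (original) are capped
Step 3: Calculate final sum = 160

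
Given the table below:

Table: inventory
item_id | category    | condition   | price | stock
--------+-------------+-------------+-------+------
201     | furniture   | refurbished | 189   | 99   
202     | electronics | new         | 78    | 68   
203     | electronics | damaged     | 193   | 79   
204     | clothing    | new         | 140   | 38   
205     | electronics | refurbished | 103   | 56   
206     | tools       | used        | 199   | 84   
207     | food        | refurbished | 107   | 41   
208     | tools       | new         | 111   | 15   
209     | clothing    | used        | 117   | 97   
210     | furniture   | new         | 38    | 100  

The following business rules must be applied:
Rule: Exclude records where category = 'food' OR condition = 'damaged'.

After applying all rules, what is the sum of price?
975

Step 1: Find records where category = 'food' OR condition = 'damaged'
Step 2: 2 records match, summing to 300
Step 3: Original sum: 1275
Step 4: Remaining sum = 1275 - 300 = 975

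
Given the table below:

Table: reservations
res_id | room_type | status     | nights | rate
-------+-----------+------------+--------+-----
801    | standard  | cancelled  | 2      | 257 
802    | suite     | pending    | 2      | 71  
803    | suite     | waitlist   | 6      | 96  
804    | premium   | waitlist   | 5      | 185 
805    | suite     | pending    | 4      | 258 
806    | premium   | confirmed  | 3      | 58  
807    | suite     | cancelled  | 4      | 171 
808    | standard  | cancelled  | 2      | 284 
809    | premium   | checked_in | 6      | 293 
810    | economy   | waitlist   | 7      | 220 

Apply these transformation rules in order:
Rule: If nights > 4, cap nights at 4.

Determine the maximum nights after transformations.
4

Step 1: Original maximum nights = 7
Step 2: Apply cap at 4
Step 3: 4 records had nights > 4 and were capped
Step 4: Maximum after transformation = 4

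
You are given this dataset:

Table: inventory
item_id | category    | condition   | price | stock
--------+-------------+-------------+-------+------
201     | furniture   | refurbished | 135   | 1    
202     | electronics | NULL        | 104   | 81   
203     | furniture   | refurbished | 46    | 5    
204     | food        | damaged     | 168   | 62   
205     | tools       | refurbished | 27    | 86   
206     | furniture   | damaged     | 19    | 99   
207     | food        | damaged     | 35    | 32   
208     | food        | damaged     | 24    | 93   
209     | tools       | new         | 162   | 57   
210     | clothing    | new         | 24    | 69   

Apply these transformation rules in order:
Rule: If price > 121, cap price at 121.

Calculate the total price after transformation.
642

Step 1: 3 records have price > 121
Step 2: These records originally summed to 465
Step 3: After capping: 3 × 121 = 363
Step 4: Unaffected records sum: 279
Step 5: Final sum = 363 + 279 = 642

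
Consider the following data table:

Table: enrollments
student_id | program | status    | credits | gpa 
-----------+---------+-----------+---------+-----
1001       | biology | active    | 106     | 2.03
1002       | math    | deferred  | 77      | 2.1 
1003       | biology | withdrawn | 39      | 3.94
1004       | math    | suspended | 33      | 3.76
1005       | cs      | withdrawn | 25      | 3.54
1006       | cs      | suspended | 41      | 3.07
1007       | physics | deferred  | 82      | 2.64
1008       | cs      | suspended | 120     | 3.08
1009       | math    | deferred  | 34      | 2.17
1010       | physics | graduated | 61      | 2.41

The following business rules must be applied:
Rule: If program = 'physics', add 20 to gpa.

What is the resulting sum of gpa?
68.74

Step 1: Count records where program = 'physics': 2
Step 2: Total bonus added: 2 × 20 = 40
Step 3: Original sum of gpa: 28.74
Step 4: Final sum = 28.74 + 40 = 68.74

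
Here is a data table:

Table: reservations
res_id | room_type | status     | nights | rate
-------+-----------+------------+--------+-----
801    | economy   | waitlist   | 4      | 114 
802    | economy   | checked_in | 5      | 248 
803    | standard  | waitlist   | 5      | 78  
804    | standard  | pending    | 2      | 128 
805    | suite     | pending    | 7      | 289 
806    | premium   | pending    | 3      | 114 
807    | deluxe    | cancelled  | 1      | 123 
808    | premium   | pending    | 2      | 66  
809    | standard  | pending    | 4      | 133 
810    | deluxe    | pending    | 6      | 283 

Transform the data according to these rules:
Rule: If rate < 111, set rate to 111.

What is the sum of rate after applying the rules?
1654

Step 1: 2 records have rate < 111
Step 2: These records originally summed to 144
Step 3: After setting to minimum: 2 × 111 = 222
Step 4: Unaffected records sum: 1432
Step 5: Final sum = 222 + 1432 = 1654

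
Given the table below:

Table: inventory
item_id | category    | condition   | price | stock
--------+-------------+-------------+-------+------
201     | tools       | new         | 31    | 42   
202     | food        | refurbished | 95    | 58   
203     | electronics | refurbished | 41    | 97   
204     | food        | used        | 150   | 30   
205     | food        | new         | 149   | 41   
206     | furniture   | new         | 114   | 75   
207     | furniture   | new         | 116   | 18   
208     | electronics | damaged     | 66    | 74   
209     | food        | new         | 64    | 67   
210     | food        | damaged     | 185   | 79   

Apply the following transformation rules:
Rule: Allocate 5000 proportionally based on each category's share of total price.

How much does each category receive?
electronics: 529.18, food: 3180.02, furniture: 1137.49, tools: 153.31

Step 1: Calculate total price = 1011
Step 2: Calculate each category's proportion:
  electronics: 107/1011 = 10.58% → 529.18
  food: 643/1011 = 63.60% → 3180.02
  furniture: 230/1011 = 22.75% → 1137.49
  tools: 31/1011 = 3.07% → 153.31
Step 3: Verify: sum of allocations ≈ 5000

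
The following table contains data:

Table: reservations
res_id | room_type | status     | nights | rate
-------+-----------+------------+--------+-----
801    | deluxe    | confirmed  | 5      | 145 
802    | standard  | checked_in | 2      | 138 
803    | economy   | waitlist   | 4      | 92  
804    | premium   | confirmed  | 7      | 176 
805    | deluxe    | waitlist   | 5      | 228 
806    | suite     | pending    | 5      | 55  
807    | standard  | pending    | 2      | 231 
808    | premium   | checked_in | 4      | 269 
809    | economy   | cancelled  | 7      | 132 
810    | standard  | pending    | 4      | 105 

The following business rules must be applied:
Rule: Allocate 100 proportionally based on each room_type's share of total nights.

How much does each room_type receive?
deluxe: 22.22, economy: 24.44, premium: 24.44, standard: 17.78, suite: 11.11

Step 1: Calculate total nights = 45
Step 2: Calculate each room_type's proportion:
  deluxe: 10/45 = 22.22% → 22.22
  economy: 11/45 = 24.44% → 24.44
  premium: 11/45 = 24.44% → 24.44
  standard: 8/45 = 17.78% → 17.78
  suite: 5/45 = 11.11% → 11.11
Step 3: Verify: sum of allocations ≈ 100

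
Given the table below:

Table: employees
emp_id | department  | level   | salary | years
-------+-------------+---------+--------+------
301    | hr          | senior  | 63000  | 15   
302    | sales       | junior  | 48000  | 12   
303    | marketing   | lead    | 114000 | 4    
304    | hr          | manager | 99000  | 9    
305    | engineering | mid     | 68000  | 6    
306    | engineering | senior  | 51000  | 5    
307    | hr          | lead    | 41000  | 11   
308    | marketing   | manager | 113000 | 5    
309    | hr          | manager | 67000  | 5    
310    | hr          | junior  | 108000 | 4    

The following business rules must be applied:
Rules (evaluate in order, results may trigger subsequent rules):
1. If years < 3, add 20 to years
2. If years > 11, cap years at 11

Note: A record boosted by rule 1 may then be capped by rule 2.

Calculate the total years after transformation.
71

Step 1: Apply rule 1 to records with years < 3
  - 0 records get bonus of 20
  - Of these, 0 records then exceed 11 and get capped
Step 2: Apply rule 2 to records with years > 11
  - 2 records (original) are capped
Step 3: Calculate final sum = 71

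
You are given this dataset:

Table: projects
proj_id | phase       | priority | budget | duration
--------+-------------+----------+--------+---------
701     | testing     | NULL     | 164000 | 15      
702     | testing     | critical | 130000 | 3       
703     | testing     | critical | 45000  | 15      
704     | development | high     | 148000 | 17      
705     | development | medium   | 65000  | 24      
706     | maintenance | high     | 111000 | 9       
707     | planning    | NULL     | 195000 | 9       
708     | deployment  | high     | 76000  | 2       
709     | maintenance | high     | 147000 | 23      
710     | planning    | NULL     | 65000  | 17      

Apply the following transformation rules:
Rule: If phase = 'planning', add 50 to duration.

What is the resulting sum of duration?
234

Step 1: Count records where phase = 'planning': 2
Step 2: Total bonus added: 2 × 50 = 100
Step 3: Original sum of duration: 134
Step 4: Final sum = 134 + 100 = 234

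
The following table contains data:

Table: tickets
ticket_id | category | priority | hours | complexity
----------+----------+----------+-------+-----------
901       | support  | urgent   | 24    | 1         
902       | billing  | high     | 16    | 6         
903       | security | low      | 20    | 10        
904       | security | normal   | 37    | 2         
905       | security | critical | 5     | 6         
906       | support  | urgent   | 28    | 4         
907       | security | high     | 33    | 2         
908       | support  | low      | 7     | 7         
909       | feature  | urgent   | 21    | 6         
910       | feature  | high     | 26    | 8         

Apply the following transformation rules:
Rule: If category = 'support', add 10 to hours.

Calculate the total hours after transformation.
247

Step 1: Count records where category = 'support': 3
Step 2: Total bonus added: 3 × 10 = 30
Step 3: Original sum of hours: 217
Step 4: Final sum = 217 + 30 = 247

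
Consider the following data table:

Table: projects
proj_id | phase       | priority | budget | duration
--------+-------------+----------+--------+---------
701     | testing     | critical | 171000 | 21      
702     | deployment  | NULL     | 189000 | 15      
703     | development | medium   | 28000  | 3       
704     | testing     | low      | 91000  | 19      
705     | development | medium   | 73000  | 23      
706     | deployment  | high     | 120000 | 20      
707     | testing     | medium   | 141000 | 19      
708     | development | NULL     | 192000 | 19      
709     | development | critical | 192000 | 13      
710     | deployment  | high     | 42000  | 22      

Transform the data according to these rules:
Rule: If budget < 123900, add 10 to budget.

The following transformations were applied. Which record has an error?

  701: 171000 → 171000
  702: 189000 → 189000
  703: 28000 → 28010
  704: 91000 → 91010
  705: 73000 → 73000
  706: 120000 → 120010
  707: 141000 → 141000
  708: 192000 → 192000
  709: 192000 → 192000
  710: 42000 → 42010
Record 705 has an error. The correct transformed value should be 73010, not 73000.

Step 1: Check each record against the rule
Step 2: Record 705 has budget = 73000
Step 3: Since 73000 < 123900, the bonus should have been applied
Step 4: Correct value = 73010, but claimed value = 73000
Conclusion: Record 705 has the error.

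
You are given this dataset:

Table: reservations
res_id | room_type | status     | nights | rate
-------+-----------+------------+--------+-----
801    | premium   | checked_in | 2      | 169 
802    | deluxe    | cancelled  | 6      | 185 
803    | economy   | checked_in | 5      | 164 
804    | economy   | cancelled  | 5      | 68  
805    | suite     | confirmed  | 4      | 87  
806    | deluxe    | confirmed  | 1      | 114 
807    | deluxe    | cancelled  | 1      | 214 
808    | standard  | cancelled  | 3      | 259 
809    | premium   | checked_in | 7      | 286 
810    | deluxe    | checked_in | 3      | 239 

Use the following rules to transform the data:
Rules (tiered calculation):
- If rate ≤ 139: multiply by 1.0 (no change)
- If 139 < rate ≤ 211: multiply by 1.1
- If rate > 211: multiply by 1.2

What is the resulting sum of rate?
2036.4

Step 1: Tier 1 (rate ≤ 139): 3 records, sum = 269 × 1.0 = 269.0
Step 2: Tier 2 (139 < rate ≤ 211): 3 records, sum = 518 × 1.1 = 569.8
Step 3: Tier 3 (rate > 211): 4 records, sum = 998 × 1.2 = 1197.6
Step 4: Final sum = 269.0 + 569.8 + 1197.6 = 2036.4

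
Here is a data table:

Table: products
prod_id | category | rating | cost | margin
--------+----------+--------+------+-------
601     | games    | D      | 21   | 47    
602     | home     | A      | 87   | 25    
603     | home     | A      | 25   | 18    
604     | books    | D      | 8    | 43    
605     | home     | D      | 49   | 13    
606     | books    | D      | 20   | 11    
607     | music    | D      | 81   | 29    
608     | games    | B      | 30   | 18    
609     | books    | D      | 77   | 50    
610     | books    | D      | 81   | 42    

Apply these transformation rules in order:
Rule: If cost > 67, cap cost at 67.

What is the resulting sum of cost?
421

Step 1: 4 records have cost > 67
Step 2: These records originally summed to 326
Step 3: After capping: 4 × 67 = 268
Step 4: Unaffected records sum: 153
Step 5: Final sum = 268 + 153 = 421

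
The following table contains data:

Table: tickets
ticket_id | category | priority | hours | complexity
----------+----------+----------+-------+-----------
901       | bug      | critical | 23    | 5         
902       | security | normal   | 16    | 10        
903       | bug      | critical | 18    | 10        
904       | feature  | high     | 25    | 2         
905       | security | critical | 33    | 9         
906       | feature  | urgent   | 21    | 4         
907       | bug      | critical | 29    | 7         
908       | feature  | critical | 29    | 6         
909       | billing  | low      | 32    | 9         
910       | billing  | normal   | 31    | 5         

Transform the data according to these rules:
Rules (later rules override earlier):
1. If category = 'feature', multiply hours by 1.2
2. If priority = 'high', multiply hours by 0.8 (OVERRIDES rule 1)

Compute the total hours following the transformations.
262.0

Step 1: Rule 2 takes priority for records with priority = 'high'
  - 1 records: 25 × 0.8 = 20.0
Step 2: Rule 1 applies to remaining records with category = 'feature'
  - 2 records: 50 × 1.2 = 60.0
Step 3: Other records unchanged: 182
Step 4: Final sum = 20.0 + 60.0 + 182 = 262.0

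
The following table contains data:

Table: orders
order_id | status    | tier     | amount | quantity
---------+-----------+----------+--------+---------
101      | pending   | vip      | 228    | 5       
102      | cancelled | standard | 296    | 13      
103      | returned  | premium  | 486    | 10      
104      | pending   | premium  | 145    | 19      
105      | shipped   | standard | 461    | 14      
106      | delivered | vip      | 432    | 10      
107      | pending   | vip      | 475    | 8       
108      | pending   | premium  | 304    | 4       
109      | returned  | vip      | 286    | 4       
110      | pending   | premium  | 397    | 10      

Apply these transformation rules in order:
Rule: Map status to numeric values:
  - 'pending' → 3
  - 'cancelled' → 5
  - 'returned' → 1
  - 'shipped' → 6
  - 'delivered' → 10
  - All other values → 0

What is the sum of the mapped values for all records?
38

Step 1: Apply mapping to each record
Step 2: Count by status:
  'pending': 5 records × 3 = 15
  'cancelled': 1 records × 5 = 5
  'returned': 2 records × 1 = 2
  'shipped': 1 records × 6 = 6
  'delivered': 1 records × 10 = 10
Step 3: Sum all mapped values = 38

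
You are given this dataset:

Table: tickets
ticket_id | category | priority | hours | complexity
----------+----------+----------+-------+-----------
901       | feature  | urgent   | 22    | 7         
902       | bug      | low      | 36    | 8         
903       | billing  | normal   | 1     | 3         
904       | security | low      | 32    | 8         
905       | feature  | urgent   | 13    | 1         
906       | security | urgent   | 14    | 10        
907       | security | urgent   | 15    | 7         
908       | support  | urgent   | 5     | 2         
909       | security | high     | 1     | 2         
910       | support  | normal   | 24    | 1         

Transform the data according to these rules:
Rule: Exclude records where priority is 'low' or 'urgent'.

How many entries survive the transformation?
3

Step 1: Count records to exclude
  - 2 (low) + 5 (urgent) = 7 records
Step 2: Total records: 10
Step 3: Remaining = 10 - 7 = 3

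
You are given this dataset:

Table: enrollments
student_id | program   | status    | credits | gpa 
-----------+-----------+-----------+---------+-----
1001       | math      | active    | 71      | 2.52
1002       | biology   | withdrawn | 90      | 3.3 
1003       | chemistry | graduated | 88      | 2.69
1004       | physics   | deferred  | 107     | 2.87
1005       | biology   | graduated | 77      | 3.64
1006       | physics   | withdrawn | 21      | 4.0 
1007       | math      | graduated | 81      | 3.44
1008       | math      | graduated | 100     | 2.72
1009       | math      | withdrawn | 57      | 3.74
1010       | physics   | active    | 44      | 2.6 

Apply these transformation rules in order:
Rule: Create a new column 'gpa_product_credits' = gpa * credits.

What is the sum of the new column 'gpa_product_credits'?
2262.23

Step 1: For each record, compute gpa * credits
Example calculations:
  2.52 * 71 = 178.92
  3.3 * 90 = 297.0
  2.69 * 88 = 236.72
  ...
Step 2: Sum all derived values
Step 3: Total = 2262.23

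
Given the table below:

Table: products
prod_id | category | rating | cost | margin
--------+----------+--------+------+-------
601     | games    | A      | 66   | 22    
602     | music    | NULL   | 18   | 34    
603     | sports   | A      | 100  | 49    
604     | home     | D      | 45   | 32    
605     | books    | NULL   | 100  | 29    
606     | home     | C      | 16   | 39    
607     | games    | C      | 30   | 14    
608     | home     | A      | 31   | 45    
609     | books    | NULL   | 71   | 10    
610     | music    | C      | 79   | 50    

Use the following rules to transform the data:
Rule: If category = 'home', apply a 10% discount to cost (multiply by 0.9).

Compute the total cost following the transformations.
546.8

Step 1: Records with category = 'home' have total cost = 92
Step 2: Apply multiplier: 92 × 0.9 = 82.8
Step 3: Other records total: 464
Step 4: Final sum = 82.8 + 464 = 546.8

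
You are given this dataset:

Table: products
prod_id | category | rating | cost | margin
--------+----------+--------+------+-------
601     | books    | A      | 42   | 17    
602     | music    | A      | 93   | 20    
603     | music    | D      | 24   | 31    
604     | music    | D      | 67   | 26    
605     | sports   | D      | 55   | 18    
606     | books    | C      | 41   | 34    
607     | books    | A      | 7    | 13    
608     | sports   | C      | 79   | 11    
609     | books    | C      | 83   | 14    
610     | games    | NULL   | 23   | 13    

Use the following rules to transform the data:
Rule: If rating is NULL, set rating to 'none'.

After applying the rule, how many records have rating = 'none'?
1

Step 1: Count records where rating IS NULL
Step 2: Found 1 records with NULL rating
Step 3: These records will have rating set to 'none'
Step 4: Records already having rating = 'none': 0
Step 5: Answer: 1 + 0 = 1 records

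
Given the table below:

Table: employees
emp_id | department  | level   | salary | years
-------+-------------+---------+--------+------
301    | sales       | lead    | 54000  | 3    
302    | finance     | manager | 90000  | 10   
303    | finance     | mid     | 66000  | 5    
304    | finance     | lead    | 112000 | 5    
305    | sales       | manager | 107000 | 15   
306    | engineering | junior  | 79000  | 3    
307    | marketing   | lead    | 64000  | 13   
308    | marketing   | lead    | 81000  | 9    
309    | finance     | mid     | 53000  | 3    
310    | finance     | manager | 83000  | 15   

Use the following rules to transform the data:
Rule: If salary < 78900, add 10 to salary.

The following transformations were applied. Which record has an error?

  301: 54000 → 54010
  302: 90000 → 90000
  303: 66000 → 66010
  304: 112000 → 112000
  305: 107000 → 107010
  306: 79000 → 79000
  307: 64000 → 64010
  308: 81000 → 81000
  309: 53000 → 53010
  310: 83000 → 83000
Record 305 has an error. The correct transformed value should be 107000, not 107010.

Step 1: Check each record against the rule
Step 2: Record 305 has salary = 107000
Step 3: Since 107000 >= 78900, the bonus should not have been applied
Step 4: Correct value = 107000, but claimed value = 107010
Conclusion: Record 305 has the error.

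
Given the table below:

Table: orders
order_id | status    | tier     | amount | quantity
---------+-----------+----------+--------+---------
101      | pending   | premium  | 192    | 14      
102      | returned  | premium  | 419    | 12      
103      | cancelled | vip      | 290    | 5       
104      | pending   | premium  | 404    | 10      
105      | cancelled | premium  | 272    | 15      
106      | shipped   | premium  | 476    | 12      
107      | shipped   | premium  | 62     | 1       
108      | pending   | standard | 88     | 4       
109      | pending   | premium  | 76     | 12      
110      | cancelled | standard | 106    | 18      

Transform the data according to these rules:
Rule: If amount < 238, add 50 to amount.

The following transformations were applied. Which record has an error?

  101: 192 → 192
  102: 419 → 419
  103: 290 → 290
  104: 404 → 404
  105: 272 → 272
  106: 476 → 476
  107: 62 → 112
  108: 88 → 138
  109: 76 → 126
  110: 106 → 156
Record 101 has an error. The correct transformed value should be 242, not 192.

Step 1: Check each record against the rule
Step 2: Record 101 has amount = 192
Step 3: Since 192 < 238, the bonus should have been applied
Step 4: Correct value = 242, but claimed value = 192
Conclusion: Record 101 has the error.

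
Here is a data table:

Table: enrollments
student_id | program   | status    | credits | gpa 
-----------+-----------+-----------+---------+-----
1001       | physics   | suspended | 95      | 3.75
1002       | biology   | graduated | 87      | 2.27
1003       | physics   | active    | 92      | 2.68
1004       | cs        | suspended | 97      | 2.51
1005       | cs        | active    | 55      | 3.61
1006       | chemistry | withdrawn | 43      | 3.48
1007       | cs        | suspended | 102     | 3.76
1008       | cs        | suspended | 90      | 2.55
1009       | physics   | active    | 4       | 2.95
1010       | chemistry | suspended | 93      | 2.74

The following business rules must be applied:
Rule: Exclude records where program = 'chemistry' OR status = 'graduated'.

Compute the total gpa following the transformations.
21.81

Step 1: Find records where program = 'chemistry' OR status = 'graduated'
Step 2: 3 records match, summing to 8.49
Step 3: Original sum: 30.3
Step 4: Remaining sum = 30.3 - 8.49 = 21.81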